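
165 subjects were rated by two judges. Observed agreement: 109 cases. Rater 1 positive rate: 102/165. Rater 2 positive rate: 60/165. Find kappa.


P_o = 109/165 = 0.660606
P_e = (102*60 + 63*105) / 27225 = 0.467769
kappa = (P_o - P_e) / (1 - P_e)
kappa = (0.660606 - 0.467769) / (1 - 0.467769)
kappa = 0.3623

0.3623


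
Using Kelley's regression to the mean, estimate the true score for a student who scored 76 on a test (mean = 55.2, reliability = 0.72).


T_est = rxx * X + (1 - rxx) * mean
T_est = 0.72 * 76 + 0.28 * 55.2
T_est = 54.72 + 15.456
T_est = 70.176

70.176


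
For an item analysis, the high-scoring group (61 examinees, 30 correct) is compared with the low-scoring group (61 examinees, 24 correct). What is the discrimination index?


p_upper = 30/61 = 0.4918
p_lower = 24/61 = 0.3934
D = 0.4918 - 0.3934 = 0.0984

0.0984


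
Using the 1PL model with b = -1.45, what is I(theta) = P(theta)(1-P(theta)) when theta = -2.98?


P = 1/(1+exp(-(-2.98--1.45))) = 0.178
I = P*(1-P) = 0.178 * 0.822
I = 0.1463

0.1463


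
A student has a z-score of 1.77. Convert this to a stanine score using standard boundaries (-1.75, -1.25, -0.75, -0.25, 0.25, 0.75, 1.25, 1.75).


Stanine boundaries: [-1.75, -1.25, -0.75, -0.25, 0.25, 0.75, 1.25, 1.75]
z = 1.77
Check each boundary:
  z >= -1.75 -> could be stanine 2
  z >= -1.25 -> could be stanine 3
  z >= -0.75 -> could be stanine 4
  z >= -0.25 -> could be stanine 5
  z >= 0.25 -> could be stanine 6
  z >= 0.75 -> could be stanine 7
  z >= 1.25 -> could be stanine 8
  z >= 1.75 -> could be stanine 9
Highest qualifying boundary gives stanine = 9

9


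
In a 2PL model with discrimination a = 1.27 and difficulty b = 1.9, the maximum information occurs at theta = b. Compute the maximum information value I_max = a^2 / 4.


For 2PL, max info at theta = b = 1.9
I_max = a^2 / 4 = 1.27^2 / 4
= 1.6129 / 4
I_max = 0.4032

0.4032


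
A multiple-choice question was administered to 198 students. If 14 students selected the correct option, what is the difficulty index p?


Item difficulty p = number correct / total examinees
p = 14 / 198
p = 0.0707

0.0707


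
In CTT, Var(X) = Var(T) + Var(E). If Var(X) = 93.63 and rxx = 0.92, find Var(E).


var_true = rxx * var_obs = 0.92 * 93.63 = 86.1396
var_error = var_obs - var_true
var_error = 93.63 - 86.1396
var_error = 7.4904

7.4904


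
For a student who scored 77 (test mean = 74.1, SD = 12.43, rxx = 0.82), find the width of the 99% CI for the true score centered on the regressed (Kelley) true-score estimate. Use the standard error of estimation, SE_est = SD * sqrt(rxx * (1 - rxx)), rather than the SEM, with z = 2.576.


True score estimate = 0.82*77 + 0.18*74.1 = 76.478
SE_est = SD * sqrt(rxx * (1 - rxx)) = 12.43 * sqrt(0.82 * 0.18) = 12.43 * sqrt(0.1476) = 4.77545
CI = T_est +/- z * SE_est, so width = 2 * z * SE_est = 2 * 2.576 * 4.77545
Width = 24.6031

24.6031


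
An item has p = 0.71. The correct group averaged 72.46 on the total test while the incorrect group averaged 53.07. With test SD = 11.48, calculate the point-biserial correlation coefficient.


q = 1 - p = 0.29
rpb = ((M1 - M0) / SD) * sqrt(p * q)
rpb = ((72.46 - 53.07) / 11.48) * sqrt(0.71 * 0.29)
rpb = 0.7664

0.7664


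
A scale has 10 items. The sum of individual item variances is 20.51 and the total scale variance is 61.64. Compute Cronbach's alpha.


alpha = (k/(k-1)) * (1 - sum(si^2)/s_total^2)
= (10/9) * (1 - 20.51/61.64)
alpha = 0.7414

0.7414


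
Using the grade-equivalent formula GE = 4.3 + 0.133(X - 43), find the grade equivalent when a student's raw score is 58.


raw - median = 58 - 43 = 15
slope * diff = 0.133 * 15 = 1.995
GE = 4.3 + 1.995
GE = 6.295

6.295


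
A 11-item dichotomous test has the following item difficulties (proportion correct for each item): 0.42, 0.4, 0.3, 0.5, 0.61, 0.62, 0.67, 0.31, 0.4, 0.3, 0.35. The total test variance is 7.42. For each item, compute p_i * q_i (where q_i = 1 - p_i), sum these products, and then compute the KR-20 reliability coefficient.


For each item, compute p_i * q_i:
  Item 1: 0.42 * 0.58 = 0.2436
  Item 2: 0.4 * 0.6 = 0.24
  Item 3: 0.3 * 0.7 = 0.21
  Item 4: 0.5 * 0.5 = 0.25
  Item 5: 0.61 * 0.39 = 0.2379
  Item 6: 0.62 * 0.38 = 0.2356
  Item 7: 0.67 * 0.33 = 0.2211
  Item 8: 0.31 * 0.69 = 0.2139
  Item 9: 0.4 * 0.6 = 0.24
  Item 10: 0.3 * 0.7 = 0.21
  Item 11: 0.35 * 0.65 = 0.2275
Sum(p_i * q_i) = 0.2436 + 0.24 + 0.21 + 0.25 + 0.2379 + 0.2356 + 0.2211 + 0.2139 + 0.24 + 0.21 + 0.2275 = 2.5296
KR-20 = (k/(k-1)) * (1 - Sum(p_i*q_i) / Var_total)
= (11/10) * (1 - 2.5296/7.42)
= 1.1 * 0.6591
KR-20 = 0.725

0.725


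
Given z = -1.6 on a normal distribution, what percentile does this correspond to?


CDF(z) = 0.5 * (1 + erf(z/sqrt(2)))
erf(-1.1314) = -0.8904
CDF = 0.0548
Percentile rank = 0.0548 * 100 = 5.48

5.48


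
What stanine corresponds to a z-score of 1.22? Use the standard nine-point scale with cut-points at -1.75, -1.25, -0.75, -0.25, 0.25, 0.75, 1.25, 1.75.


Stanine boundaries: [-1.75, -1.25, -0.75, -0.25, 0.25, 0.75, 1.25, 1.75]
z = 1.22
Check each boundary:
  z >= -1.75 -> could be stanine 2
  z >= -1.25 -> could be stanine 3
  z >= -0.75 -> could be stanine 4
  z >= -0.25 -> could be stanine 5
  z >= 0.25 -> could be stanine 6
  z >= 0.75 -> could be stanine 7
  z < 1.25
  z < 1.75
Highest qualifying boundary gives stanine = 7

7


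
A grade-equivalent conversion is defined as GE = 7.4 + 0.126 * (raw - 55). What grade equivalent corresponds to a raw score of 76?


raw - median = 76 - 55 = 21
slope * diff = 0.126 * 21 = 2.646
GE = 7.4 + 2.646
GE = 10.046

10.046


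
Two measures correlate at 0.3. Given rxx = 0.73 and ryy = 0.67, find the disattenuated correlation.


r_corrected = rxy / sqrt(rxx * ryy)
= 0.3 / sqrt(0.73 * 0.67)
= 0.3 / sqrt(0.4891)
= 0.3 / 0.699357
r_corrected = 0.429

0.429


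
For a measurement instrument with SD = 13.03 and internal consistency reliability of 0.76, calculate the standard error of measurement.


SEM = SD * sqrt(1 - rxx)
SEM = 13.03 * sqrt(1 - 0.76)
SEM = 13.03 * sqrt(0.24) = 13.03 * 0.489898
SEM = 6.3834

6.3834


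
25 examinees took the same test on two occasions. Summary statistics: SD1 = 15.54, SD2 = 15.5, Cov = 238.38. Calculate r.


r = cov(X,Y) / (SD_X * SD_Y)
r = 238.38 / (15.54 * 15.5)
r = 238.38 / 240.87
r = 0.9897

0.9897


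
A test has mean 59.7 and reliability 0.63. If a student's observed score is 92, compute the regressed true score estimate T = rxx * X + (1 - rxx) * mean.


T_est = rxx * X + (1 - rxx) * mean
T_est = 0.63 * 92 + 0.37 * 59.7
T_est = 57.96 + 22.089
T_est = 80.049

80.049


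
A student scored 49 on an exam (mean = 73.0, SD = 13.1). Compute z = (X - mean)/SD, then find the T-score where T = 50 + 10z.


z = (X - mean) / SD = (49 - 73.0) / 13.1
z = -24.0 / 13.1
z = -1.8321
T-score = T = 50 + 10z
Carry z at full precision (z = -24.0 / 13.1) into the conversion:
T-score = 50 + 10 * (-24.0 / 13.1) = 50 + -240 / 13.1
T-score = 50 + -18.3206
T-score = 31.6794

31.6794


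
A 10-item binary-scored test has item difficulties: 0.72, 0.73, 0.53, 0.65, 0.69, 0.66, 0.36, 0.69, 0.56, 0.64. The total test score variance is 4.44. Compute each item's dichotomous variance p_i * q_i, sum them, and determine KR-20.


For each item, compute p_i * q_i:
  Item 1: 0.72 * 0.28 = 0.2016
  Item 2: 0.73 * 0.27 = 0.1971
  Item 3: 0.53 * 0.47 = 0.2491
  Item 4: 0.65 * 0.35 = 0.2275
  Item 5: 0.69 * 0.31 = 0.2139
  Item 6: 0.66 * 0.34 = 0.2244
  Item 7: 0.36 * 0.64 = 0.2304
  Item 8: 0.69 * 0.31 = 0.2139
  Item 9: 0.56 * 0.44 = 0.2464
  Item 10: 0.64 * 0.36 = 0.2304
Sum(p_i * q_i) = 0.2016 + 0.1971 + 0.2491 + 0.2275 + 0.2139 + 0.2244 + 0.2304 + 0.2139 + 0.2464 + 0.2304 = 2.2347
KR-20 = (k/(k-1)) * (1 - Sum(p_i*q_i) / Var_total)
= (10/9) * (1 - 2.2347/4.44)
= 1.1111 * 0.4967
KR-20 = 0.5519

0.5519


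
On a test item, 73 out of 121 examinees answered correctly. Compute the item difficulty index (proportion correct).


Item difficulty p = number correct / total examinees
p = 73 / 121
p = 0.6033

0.6033


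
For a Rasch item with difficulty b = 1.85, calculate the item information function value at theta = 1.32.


P = 1/(1+exp(-(1.32-1.85))) = 0.3705
I = P*(1-P) = 0.3705 * 0.6295
I = 0.2332

0.2332


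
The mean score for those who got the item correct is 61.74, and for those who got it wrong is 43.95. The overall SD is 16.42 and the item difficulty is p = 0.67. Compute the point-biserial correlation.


q = 1 - p = 0.33
rpb = ((M1 - M0) / SD) * sqrt(p * q)
rpb = ((61.74 - 43.95) / 16.42) * sqrt(0.67 * 0.33)
rpb = 0.5094

0.5094


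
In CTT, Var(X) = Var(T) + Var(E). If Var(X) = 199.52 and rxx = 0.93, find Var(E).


var_true = rxx * var_obs = 0.93 * 199.52 = 185.5536
var_error = var_obs - var_true
var_error = 199.52 - 185.5536
var_error = 13.9664

13.9664


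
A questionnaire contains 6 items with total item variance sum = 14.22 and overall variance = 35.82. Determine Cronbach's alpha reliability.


alpha = (k/(k-1)) * (1 - sum(si^2)/s_total^2)
= (6/5) * (1 - 14.22/35.82)
alpha = 0.7236

0.7236


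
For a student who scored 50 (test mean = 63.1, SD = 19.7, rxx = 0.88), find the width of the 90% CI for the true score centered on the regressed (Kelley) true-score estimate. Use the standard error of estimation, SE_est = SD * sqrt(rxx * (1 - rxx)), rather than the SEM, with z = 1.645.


True score estimate = 0.88*50 + 0.12*63.1 = 51.572
SE_est = SD * sqrt(rxx * (1 - rxx)) = 19.7 * sqrt(0.88 * 0.12) = 19.7 * sqrt(0.1056) = 6.401742
CI = T_est +/- z * SE_est, so width = 2 * z * SE_est = 2 * 1.645 * 6.401742
Width = 21.0617

21.0617


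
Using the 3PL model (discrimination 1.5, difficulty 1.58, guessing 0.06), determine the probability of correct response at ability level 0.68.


logit = 1.5*(0.68 - 1.58) = -1.35
P* = 1/(1 + exp(--1.35)) = 0.2059
P = 0.06 + (1 - 0.06) * 0.2059
P = 0.2535

0.2535


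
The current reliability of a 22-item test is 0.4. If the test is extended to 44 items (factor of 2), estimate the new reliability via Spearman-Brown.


r_new = (n * rxx) / (1 + (n-1) * rxx)
r_new = (2 * 0.4) / (1 + 1 * 0.4)
r_new = 0.8 / 1.4
r_new = 0.5714

0.5714


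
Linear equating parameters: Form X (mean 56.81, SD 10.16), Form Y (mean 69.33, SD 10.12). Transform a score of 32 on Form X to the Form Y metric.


slope = SD_Y / SD_X = 10.12 / 10.16 ~ 0.9961
intercept = mean_Y - slope * mean_X = 69.33 - (10.12 / 10.16) * 56.81 ~ 12.7437
Y = slope * X + intercept. To avoid rounding drift from the rounded slope/intercept, evaluate the equivalent form Y = mean_Y + SD_Y * (X - mean_X) / SD_X at full precision:
Y = 69.33 + 10.12 * (32 - 56.81) / 10.16
Y = 69.33 - 10.12 * 24.81 / 10.16
Y = 69.33 - 251.0772 / 10.16
Y = 69.33 - 24.7123
Y = 44.6177

44.6177


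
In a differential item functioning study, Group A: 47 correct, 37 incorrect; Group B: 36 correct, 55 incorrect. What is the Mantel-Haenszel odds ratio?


Odds_A = 47/37 = 1.2703
Odds_B = 36/55 = 0.6545
OR = Odds_A / Odds_B = 1.2703 / 0.6545
Exactly, OR = (47 * 55) / (37 * 36) = 2585 / 1332
OR = 1.9407

1.9407


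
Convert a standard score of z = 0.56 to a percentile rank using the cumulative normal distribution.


CDF(z) = 0.5 * (1 + erf(z/sqrt(2)))
erf(0.396) = 0.4245
CDF = 0.7123
Percentile rank = 0.7123 * 100 = 71.23

71.23


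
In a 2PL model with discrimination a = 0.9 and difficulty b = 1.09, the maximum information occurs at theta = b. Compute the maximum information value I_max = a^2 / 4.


For 2PL, max info at theta = b = 1.09
I_max = a^2 / 4 = 0.9^2 / 4
= 0.81 / 4
I_max = 0.2025

0.2025


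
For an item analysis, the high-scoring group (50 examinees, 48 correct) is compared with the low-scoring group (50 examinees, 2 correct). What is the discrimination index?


p_upper = 48/50 = 0.96
p_lower = 2/50 = 0.04
D = 0.96 - 0.04 = 0.92

0.92


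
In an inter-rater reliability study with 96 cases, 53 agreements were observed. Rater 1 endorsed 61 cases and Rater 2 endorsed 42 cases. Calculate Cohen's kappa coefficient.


P_o = 53/96 = 0.552083
P_e = (61*42 + 35*54) / 9216 = 0.483073
kappa = (P_o - P_e) / (1 - P_e)
kappa = (0.552083 - 0.483073) / (1 - 0.483073)
kappa = 0.1335

0.1335


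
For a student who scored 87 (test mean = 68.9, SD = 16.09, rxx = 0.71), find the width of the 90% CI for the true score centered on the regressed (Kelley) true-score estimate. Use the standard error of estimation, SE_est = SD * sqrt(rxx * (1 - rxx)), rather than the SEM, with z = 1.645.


True score estimate = 0.71*87 + 0.29*68.9 = 81.751
SE_est = SD * sqrt(rxx * (1 - rxx)) = 16.09 * sqrt(0.71 * 0.29) = 16.09 * sqrt(0.2059) = 7.301031
CI = T_est +/- z * SE_est, so width = 2 * z * SE_est = 2 * 1.645 * 7.301031
Width = 24.0204

24.0204


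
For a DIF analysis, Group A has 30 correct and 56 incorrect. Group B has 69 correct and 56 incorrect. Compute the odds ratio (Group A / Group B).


Odds_A = 30/56 = 0.5357
Odds_B = 69/56 = 1.2321
OR = Odds_A / Odds_B = 0.5357 / 1.2321
Exactly, OR = (30 * 56) / (56 * 69) = 1680 / 3864
OR = 0.4348

0.4348


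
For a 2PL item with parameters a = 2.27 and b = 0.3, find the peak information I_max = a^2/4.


For 2PL, max info at theta = b = 0.3
I_max = a^2 / 4 = 2.27^2 / 4
= 5.1529 / 4
I_max = 1.2882

1.2882


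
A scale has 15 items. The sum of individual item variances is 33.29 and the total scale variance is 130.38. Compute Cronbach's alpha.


alpha = (k/(k-1)) * (1 - sum(si^2)/s_total^2)
= (15/14) * (1 - 33.29/130.38)
alpha = 0.7979

0.7979


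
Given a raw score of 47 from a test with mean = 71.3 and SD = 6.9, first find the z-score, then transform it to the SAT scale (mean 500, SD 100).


z = (X - mean) / SD = (47 - 71.3) / 6.9
z = -24.3 / 6.9
z = -3.5217
SAT-scale = SAT = 500 + 100z
Carry z at full precision (z = -24.3 / 6.9) into the conversion:
SAT-scale = 500 + 100 * (-24.3 / 6.9) = 500 + -2430 / 6.9
SAT-scale = 500 + -352.1739
SAT-scale = 147.8261

147.8261


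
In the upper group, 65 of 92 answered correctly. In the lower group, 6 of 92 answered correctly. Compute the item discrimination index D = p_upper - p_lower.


p_upper = 65/92 = 0.7065
p_lower = 6/92 = 0.0652
D = 0.7065 - 0.0652 = 0.6413

0.6413


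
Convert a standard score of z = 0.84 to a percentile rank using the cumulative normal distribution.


CDF(z) = 0.5 * (1 + erf(z/sqrt(2)))
erf(0.594) = 0.5991
CDF = 0.7995
Percentile rank = 0.7995 * 100 = 79.95

79.95


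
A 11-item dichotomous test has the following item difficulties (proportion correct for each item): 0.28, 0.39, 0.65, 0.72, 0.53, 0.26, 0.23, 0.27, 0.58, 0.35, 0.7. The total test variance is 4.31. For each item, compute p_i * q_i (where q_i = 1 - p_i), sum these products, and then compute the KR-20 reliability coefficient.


For each item, compute p_i * q_i:
  Item 1: 0.28 * 0.72 = 0.2016
  Item 2: 0.39 * 0.61 = 0.2379
  Item 3: 0.65 * 0.35 = 0.2275
  Item 4: 0.72 * 0.28 = 0.2016
  Item 5: 0.53 * 0.47 = 0.2491
  Item 6: 0.26 * 0.74 = 0.1924
  Item 7: 0.23 * 0.77 = 0.1771
  Item 8: 0.27 * 0.73 = 0.1971
  Item 9: 0.58 * 0.42 = 0.2436
  Item 10: 0.35 * 0.65 = 0.2275
  Item 11: 0.7 * 0.3 = 0.21
Sum(p_i * q_i) = 0.2016 + 0.2379 + 0.2275 + 0.2016 + 0.2491 + 0.1924 + 0.1771 + 0.1971 + 0.2436 + 0.2275 + 0.21 = 2.3654
KR-20 = (k/(k-1)) * (1 - Sum(p_i*q_i) / Var_total)
= (11/10) * (1 - 2.3654/4.31)
= 1.1 * 0.4512
KR-20 = 0.4963

0.4963


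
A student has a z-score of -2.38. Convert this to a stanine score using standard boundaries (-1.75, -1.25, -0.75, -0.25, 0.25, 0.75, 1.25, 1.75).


Stanine boundaries: [-1.75, -1.25, -0.75, -0.25, 0.25, 0.75, 1.25, 1.75]
z = -2.38
Check each boundary:
  z < -1.75
  z < -1.25
  z < -0.75
  z < -0.25
  z < 0.25
  z < 0.75
  z < 1.25
  z < 1.75
Highest qualifying boundary gives stanine = 1

1


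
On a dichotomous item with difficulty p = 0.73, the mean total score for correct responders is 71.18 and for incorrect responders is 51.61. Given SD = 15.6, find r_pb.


q = 1 - p = 0.27
rpb = ((M1 - M0) / SD) * sqrt(p * q)
rpb = ((71.18 - 51.61) / 15.6) * sqrt(0.73 * 0.27)
rpb = 0.5569

0.5569


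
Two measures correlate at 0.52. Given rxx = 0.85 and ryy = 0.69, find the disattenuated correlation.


r_corrected = rxy / sqrt(rxx * ryy)
= 0.52 / sqrt(0.85 * 0.69)
= 0.52 / sqrt(0.5865)
= 0.52 / 0.765833
r_corrected = 0.679

0.679


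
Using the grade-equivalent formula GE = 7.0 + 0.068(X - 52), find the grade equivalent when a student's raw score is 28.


raw - median = 28 - 52 = -24
slope * diff = 0.068 * -24 = -1.632
GE = 7.0 + -1.632
GE = 5.368

5.368


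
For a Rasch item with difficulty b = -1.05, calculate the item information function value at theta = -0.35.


P = 1/(1+exp(-(-0.35--1.05))) = 0.6682
I = P*(1-P) = 0.6682 * 0.3318
I = 0.2217

0.2217


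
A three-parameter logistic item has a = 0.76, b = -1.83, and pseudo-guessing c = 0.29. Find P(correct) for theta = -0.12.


logit = 0.76*(-0.12 - -1.83) = 1.2996
P* = 1/(1 + exp(-1.2996)) = 0.7858
P = 0.29 + (1 - 0.29) * 0.7858
P = 0.8479

0.8479


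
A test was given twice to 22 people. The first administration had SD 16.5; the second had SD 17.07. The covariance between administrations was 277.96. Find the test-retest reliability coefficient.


r = cov(X,Y) / (SD_X * SD_Y)
r = 277.96 / (16.5 * 17.07)
r = 277.96 / 281.655
r = 0.9869

0.9869


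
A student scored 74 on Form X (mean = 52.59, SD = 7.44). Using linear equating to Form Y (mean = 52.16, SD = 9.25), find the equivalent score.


slope = SD_Y / SD_X = 9.25 / 7.44 ~ 1.2433
intercept = mean_Y - slope * mean_X = 52.16 - (9.25 / 7.44) * 52.59 ~ -13.2241
Y = slope * X + intercept. To avoid rounding drift from the rounded slope/intercept, evaluate the equivalent form Y = mean_Y + SD_Y * (X - mean_X) / SD_X at full precision:
Y = 52.16 + 9.25 * (74 - 52.59) / 7.44
Y = 52.16 + 9.25 * 21.41 / 7.44
Y = 52.16 + 198.0425 / 7.44
Y = 52.16 + 26.6186
Y = 78.7786

78.7786


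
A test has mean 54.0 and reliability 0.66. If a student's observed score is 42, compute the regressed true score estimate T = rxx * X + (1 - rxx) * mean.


T_est = rxx * X + (1 - rxx) * mean
T_est = 0.66 * 42 + 0.34 * 54.0
T_est = 27.72 + 18.36
T_est = 46.08

46.08


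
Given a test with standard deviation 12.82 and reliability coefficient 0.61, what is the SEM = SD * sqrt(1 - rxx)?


SEM = SD * sqrt(1 - rxx)
SEM = 12.82 * sqrt(1 - 0.61)
SEM = 12.82 * sqrt(0.39) = 12.82 * 0.6245
SEM = 8.0061

8.0061


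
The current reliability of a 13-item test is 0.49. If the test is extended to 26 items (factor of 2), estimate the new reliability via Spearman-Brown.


r_new = (n * rxx) / (1 + (n-1) * rxx)
r_new = (2 * 0.49) / (1 + 1 * 0.49)
r_new = 0.98 / 1.49
r_new = 0.6577

0.6577


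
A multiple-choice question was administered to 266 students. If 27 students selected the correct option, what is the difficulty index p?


Item difficulty p = number correct / total examinees
p = 27 / 266
p = 0.1015

0.1015


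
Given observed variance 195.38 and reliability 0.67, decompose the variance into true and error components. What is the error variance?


var_true = rxx * var_obs = 0.67 * 195.38 = 130.9046
var_error = var_obs - var_true
var_error = 195.38 - 130.9046
var_error = 64.4754

64.4754


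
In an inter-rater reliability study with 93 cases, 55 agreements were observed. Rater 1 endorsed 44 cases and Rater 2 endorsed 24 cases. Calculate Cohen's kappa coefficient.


P_o = 55/93 = 0.591398
P_e = (44*24 + 49*69) / 8649 = 0.513007
kappa = (P_o - P_e) / (1 - P_e)
kappa = (0.591398 - 0.513007) / (1 - 0.513007)
kappa = 0.161

0.161


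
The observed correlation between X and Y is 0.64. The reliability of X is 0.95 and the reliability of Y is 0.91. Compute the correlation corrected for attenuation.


r_corrected = rxy / sqrt(rxx * ryy)
= 0.64 / sqrt(0.95 * 0.91)
= 0.64 / sqrt(0.8645)
= 0.64 / 0.929785
r_corrected = 0.6883

0.6883


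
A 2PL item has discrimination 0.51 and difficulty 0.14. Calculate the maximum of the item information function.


For 2PL, max info at theta = b = 0.14
I_max = a^2 / 4 = 0.51^2 / 4
= 0.2601 / 4
I_max = 0.065

0.065


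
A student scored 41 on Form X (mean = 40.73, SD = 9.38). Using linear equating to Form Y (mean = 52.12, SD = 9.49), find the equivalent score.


slope = SD_Y / SD_X = 9.49 / 9.38 ~ 1.0117
intercept = mean_Y - slope * mean_X = 52.12 - (9.49 / 9.38) * 40.73 ~ 10.9124
Y = slope * X + intercept. To avoid rounding drift from the rounded slope/intercept, evaluate the equivalent form Y = mean_Y + SD_Y * (X - mean_X) / SD_X at full precision:
Y = 52.12 + 9.49 * (41 - 40.73) / 9.38
Y = 52.12 + 9.49 * 0.27 / 9.38
Y = 52.12 + 2.5623 / 9.38
Y = 52.12 + 0.2732
Y = 52.3932

52.3932


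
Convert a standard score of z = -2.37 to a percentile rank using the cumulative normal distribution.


CDF(z) = 0.5 * (1 + erf(z/sqrt(2)))
erf(-1.6758) = -0.9822
CDF = 0.0089
Percentile rank = 0.0089 * 100 = 0.89

0.89


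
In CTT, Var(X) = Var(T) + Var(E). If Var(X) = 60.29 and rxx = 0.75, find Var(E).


var_true = rxx * var_obs = 0.75 * 60.29 = 45.2175
var_error = var_obs - var_true
var_error = 60.29 - 45.2175
var_error = 15.0725

15.0725


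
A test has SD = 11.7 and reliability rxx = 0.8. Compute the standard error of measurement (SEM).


SEM = SD * sqrt(1 - rxx)
SEM = 11.7 * sqrt(1 - 0.8)
SEM = 11.7 * sqrt(0.2) = 11.7 * 0.447214
SEM = 5.2324

5.2324


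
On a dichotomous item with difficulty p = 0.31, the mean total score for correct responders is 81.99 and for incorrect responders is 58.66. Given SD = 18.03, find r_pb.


q = 1 - p = 0.69
rpb = ((M1 - M0) / SD) * sqrt(p * q)
rpb = ((81.99 - 58.66) / 18.03) * sqrt(0.31 * 0.69)
rpb = 0.5984

0.5984


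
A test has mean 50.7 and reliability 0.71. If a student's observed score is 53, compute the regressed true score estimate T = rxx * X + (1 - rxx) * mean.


T_est = rxx * X + (1 - rxx) * mean
T_est = 0.71 * 53 + 0.29 * 50.7
T_est = 37.63 + 14.703
T_est = 52.333

52.333


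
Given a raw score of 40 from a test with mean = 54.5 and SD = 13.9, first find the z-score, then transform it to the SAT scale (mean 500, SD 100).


z = (X - mean) / SD = (40 - 54.5) / 13.9
z = -14.5 / 13.9
z = -1.0432
SAT-scale = SAT = 500 + 100z
Carry z at full precision (z = -14.5 / 13.9) into the conversion:
SAT-scale = 500 + 100 * (-14.5 / 13.9) = 500 + -1450 / 13.9
SAT-scale = 500 + -104.3165
SAT-scale = 395.6835

395.6835


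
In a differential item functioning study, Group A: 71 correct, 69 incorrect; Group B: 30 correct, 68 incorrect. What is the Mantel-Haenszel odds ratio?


Odds_A = 71/69 = 1.029
Odds_B = 30/68 = 0.4412
OR = Odds_A / Odds_B = 1.029 / 0.4412
Exactly, OR = (71 * 68) / (69 * 30) = 4828 / 2070
OR = 2.3324

2.3324


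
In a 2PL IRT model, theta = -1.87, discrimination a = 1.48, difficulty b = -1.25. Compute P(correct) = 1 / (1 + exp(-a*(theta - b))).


a*(theta - b) = 1.48 * (-1.87 - -1.25) = -0.9176
exp(--0.9176) = 2.5033
P = 1 / (1 + 2.5033)
P = 0.2854

0.2854


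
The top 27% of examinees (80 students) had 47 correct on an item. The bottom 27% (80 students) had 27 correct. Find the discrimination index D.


p_upper = 47/80 = 0.5875
p_lower = 27/80 = 0.3375
D = 0.5875 - 0.3375 = 0.25

0.25


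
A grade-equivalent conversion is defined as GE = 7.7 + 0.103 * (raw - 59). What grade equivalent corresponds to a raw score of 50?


raw - median = 50 - 59 = -9
slope * diff = 0.103 * -9 = -0.927
GE = 7.7 + -0.927
GE = 6.773

6.773


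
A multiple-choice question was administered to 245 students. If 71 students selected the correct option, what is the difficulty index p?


Item difficulty p = number correct / total examinees
p = 71 / 245
p = 0.2898

0.2898


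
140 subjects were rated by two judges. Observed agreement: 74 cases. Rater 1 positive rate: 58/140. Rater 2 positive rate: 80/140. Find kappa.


P_o = 74/140 = 0.528571
P_e = (58*80 + 82*60) / 19600 = 0.487755
kappa = (P_o - P_e) / (1 - P_e)
kappa = (0.528571 - 0.487755) / (1 - 0.487755)
kappa = 0.0797

0.0797


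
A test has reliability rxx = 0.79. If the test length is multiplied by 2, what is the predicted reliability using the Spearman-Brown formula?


r_new = (n * rxx) / (1 + (n-1) * rxx)
r_new = (2 * 0.79) / (1 + 1 * 0.79)
r_new = 1.58 / 1.79
r_new = 0.8827

0.8827


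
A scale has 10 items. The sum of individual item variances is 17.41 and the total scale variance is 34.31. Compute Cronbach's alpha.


alpha = (k/(k-1)) * (1 - sum(si^2)/s_total^2)
= (10/9) * (1 - 17.41/34.31)
alpha = 0.5473

0.5473


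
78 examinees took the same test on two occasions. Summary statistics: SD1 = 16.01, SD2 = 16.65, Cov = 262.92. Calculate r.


r = cov(X,Y) / (SD_X * SD_Y)
r = 262.92 / (16.01 * 16.65)
r = 262.92 / 266.5665
r = 0.9863

0.9863


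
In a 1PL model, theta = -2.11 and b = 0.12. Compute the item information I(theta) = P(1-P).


P = 1/(1+exp(-(-2.11-0.12))) = 0.0971
I = P*(1-P) = 0.0971 * 0.9029
I = 0.0877

0.0877


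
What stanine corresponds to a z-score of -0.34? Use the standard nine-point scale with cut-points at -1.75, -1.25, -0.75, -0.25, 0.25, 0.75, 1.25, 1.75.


Stanine boundaries: [-1.75, -1.25, -0.75, -0.25, 0.25, 0.75, 1.25, 1.75]
z = -0.34
Check each boundary:
  z >= -1.75 -> could be stanine 2
  z >= -1.25 -> could be stanine 3
  z >= -0.75 -> could be stanine 4
  z < -0.25
  z < 0.25
  z < 0.75
  z < 1.25
  z < 1.75
Highest qualifying boundary gives stanine = 4

4


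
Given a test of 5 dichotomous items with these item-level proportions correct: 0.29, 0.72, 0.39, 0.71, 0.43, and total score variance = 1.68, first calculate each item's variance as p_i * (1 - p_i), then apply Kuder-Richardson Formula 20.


For each item, compute p_i * q_i:
  Item 1: 0.29 * 0.71 = 0.2059
  Item 2: 0.72 * 0.28 = 0.2016
  Item 3: 0.39 * 0.61 = 0.2379
  Item 4: 0.71 * 0.29 = 0.2059
  Item 5: 0.43 * 0.57 = 0.2451
Sum(p_i * q_i) = 0.2059 + 0.2016 + 0.2379 + 0.2059 + 0.2451 = 1.0964
KR-20 = (k/(k-1)) * (1 - Sum(p_i*q_i) / Var_total)
= (5/4) * (1 - 1.0964/1.68)
= 1.25 * 0.3474
KR-20 = 0.4342

0.4342


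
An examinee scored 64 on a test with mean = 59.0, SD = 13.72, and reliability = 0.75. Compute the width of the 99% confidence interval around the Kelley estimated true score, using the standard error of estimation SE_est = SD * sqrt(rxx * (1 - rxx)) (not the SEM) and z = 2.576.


True score estimate = 0.75*64 + 0.25*59.0 = 62.75
SE_est = SD * sqrt(rxx * (1 - rxx)) = 13.72 * sqrt(0.75 * 0.25) = 13.72 * sqrt(0.1875) = 5.940934
CI = T_est +/- z * SE_est, so width = 2 * z * SE_est = 2 * 2.576 * 5.940934
Width = 30.6077

30.6077


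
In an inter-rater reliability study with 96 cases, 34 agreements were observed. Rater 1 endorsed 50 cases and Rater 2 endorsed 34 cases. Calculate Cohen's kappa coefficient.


P_o = 34/96 = 0.354167
P_e = (50*34 + 46*62) / 9216 = 0.493924
kappa = (P_o - P_e) / (1 - P_e)
kappa = (0.354167 - 0.493924) / (1 - 0.493924)
kappa = -0.2762

-0.2762


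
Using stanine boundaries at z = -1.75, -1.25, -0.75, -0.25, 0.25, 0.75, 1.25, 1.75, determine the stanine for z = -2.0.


Stanine boundaries: [-1.75, -1.25, -0.75, -0.25, 0.25, 0.75, 1.25, 1.75]
z = -2.0
Check each boundary:
  z < -1.75
  z < -1.25
  z < -0.75
  z < -0.25
  z < 0.25
  z < 0.75
  z < 1.25
  z < 1.75
Highest qualifying boundary gives stanine = 1

1


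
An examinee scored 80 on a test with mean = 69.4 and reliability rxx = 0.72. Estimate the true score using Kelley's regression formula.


T_est = rxx * X + (1 - rxx) * mean
T_est = 0.72 * 80 + 0.28 * 69.4
T_est = 57.6 + 19.432
T_est = 77.032

77.032


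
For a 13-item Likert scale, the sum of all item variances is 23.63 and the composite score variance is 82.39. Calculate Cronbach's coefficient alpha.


alpha = (k/(k-1)) * (1 - sum(si^2)/s_total^2)
= (13/12) * (1 - 23.63/82.39)
alpha = 0.7726

0.7726


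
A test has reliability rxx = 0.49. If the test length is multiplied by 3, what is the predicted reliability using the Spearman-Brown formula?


r_new = (n * rxx) / (1 + (n-1) * rxx)
r_new = (3 * 0.49) / (1 + 2 * 0.49)
r_new = 1.47 / 1.98
r_new = 0.7424

0.7424


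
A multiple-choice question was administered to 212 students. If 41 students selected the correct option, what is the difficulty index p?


Item difficulty p = number correct / total examinees
p = 41 / 212
p = 0.1934

0.1934


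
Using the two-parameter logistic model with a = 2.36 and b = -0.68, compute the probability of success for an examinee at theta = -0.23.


a*(theta - b) = 2.36 * (-0.23 - -0.68) = 1.062
exp(-1.062) = 0.3458
P = 1 / (1 + 0.3458)
P = 0.7431

0.7431


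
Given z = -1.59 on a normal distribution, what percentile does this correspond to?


CDF(z) = 0.5 * (1 + erf(z/sqrt(2)))
erf(-1.1243) = -0.8882
CDF = 0.0559
Percentile rank = 0.0559 * 100 = 5.59

5.59


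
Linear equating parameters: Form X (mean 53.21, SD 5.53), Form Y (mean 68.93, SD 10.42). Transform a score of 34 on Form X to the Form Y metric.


slope = SD_Y / SD_X = 10.42 / 5.53 ~ 1.8843
intercept = mean_Y - slope * mean_X = 68.93 - (10.42 / 5.53) * 53.21 ~ -31.3319
Y = slope * X + intercept. To avoid rounding drift from the rounded slope/intercept, evaluate the equivalent form Y = mean_Y + SD_Y * (X - mean_X) / SD_X at full precision:
Y = 68.93 + 10.42 * (34 - 53.21) / 5.53
Y = 68.93 - 10.42 * 19.21 / 5.53
Y = 68.93 - 200.1682 / 5.53
Y = 68.93 - 36.1968
Y = 32.7332

32.7332


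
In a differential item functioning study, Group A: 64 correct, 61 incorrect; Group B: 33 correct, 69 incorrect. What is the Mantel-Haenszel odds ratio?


Odds_A = 64/61 = 1.0492
Odds_B = 33/69 = 0.4783
OR = Odds_A / Odds_B = 1.0492 / 0.4783
Exactly, OR = (64 * 69) / (61 * 33) = 4416 / 2013
OR = 2.1937

2.1937


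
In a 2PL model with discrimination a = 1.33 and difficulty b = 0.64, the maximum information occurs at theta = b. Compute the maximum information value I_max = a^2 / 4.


For 2PL, max info at theta = b = 0.64
I_max = a^2 / 4 = 1.33^2 / 4
= 1.7689 / 4
I_max = 0.4422

0.4422


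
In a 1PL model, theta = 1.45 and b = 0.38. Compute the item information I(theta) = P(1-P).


P = 1/(1+exp(-(1.45-0.38))) = 0.7446
I = P*(1-P) = 0.7446 * 0.2554
I = 0.1902

0.1902


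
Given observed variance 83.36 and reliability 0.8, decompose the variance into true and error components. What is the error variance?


var_true = rxx * var_obs = 0.8 * 83.36 = 66.688
var_error = var_obs - var_true
var_error = 83.36 - 66.688
var_error = 16.672

16.672


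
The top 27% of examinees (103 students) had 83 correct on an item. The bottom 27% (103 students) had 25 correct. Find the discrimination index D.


p_upper = 83/103 = 0.8058
p_lower = 25/103 = 0.2427
D = 0.8058 - 0.2427 = 0.5631

0.5631


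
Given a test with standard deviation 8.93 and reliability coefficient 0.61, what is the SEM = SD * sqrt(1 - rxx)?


SEM = SD * sqrt(1 - rxx)
SEM = 8.93 * sqrt(1 - 0.61)
SEM = 8.93 * sqrt(0.39) = 8.93 * 0.6245
SEM = 5.5768

5.5768


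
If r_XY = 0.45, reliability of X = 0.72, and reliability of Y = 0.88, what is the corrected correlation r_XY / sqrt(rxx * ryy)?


r_corrected = rxy / sqrt(rxx * ryy)
= 0.45 / sqrt(0.72 * 0.88)
= 0.45 / sqrt(0.6336)
= 0.45 / 0.79599
r_corrected = 0.5653

0.5653


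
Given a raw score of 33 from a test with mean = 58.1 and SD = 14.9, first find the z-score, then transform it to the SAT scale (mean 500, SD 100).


z = (X - mean) / SD = (33 - 58.1) / 14.9
z = -25.1 / 14.9
z = -1.6846
SAT-scale = SAT = 500 + 100z
Carry z at full precision (z = -25.1 / 14.9) into the conversion:
SAT-scale = 500 + 100 * (-25.1 / 14.9) = 500 + -2510 / 14.9
SAT-scale = 500 + -168.4564
SAT-scale = 331.5436

331.5436


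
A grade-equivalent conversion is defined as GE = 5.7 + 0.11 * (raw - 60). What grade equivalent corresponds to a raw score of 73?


raw - median = 73 - 60 = 13
slope * diff = 0.11 * 13 = 1.43
GE = 5.7 + 1.43
GE = 7.13

7.13


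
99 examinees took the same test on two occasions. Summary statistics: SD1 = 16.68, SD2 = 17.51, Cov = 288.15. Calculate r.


r = cov(X,Y) / (SD_X * SD_Y)
r = 288.15 / (16.68 * 17.51)
r = 288.15 / 292.0668
r = 0.9866

0.9866


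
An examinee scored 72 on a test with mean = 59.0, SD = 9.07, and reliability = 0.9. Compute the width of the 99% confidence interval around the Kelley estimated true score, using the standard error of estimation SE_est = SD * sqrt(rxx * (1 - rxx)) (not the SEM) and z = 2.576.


True score estimate = 0.9*72 + 0.1*59.0 = 70.7
SE_est = SD * sqrt(rxx * (1 - rxx)) = 9.07 * sqrt(0.9 * 0.1) = 9.07 * sqrt(0.09) = 2.721
CI = T_est +/- z * SE_est, so width = 2 * z * SE_est = 2 * 2.576 * 2.721
Width = 14.0186

14.0186


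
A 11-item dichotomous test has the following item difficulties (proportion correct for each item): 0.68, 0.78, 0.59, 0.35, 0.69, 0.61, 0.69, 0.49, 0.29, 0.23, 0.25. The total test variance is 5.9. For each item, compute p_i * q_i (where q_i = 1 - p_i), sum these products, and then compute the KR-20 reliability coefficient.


For each item, compute p_i * q_i:
  Item 1: 0.68 * 0.32 = 0.2176
  Item 2: 0.78 * 0.22 = 0.1716
  Item 3: 0.59 * 0.41 = 0.2419
  Item 4: 0.35 * 0.65 = 0.2275
  Item 5: 0.69 * 0.31 = 0.2139
  Item 6: 0.61 * 0.39 = 0.2379
  Item 7: 0.69 * 0.31 = 0.2139
  Item 8: 0.49 * 0.51 = 0.2499
  Item 9: 0.29 * 0.71 = 0.2059
  Item 10: 0.23 * 0.77 = 0.1771
  Item 11: 0.25 * 0.75 = 0.1875
Sum(p_i * q_i) = 0.2176 + 0.1716 + 0.2419 + 0.2275 + 0.2139 + 0.2379 + 0.2139 + 0.2499 + 0.2059 + 0.1771 + 0.1875 = 2.3447
KR-20 = (k/(k-1)) * (1 - Sum(p_i*q_i) / Var_total)
= (11/10) * (1 - 2.3447/5.9)
= 1.1 * 0.6026
KR-20 = 0.6629

0.6629


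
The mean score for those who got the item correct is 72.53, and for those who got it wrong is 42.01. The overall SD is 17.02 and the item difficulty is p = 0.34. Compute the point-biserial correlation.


q = 1 - p = 0.66
rpb = ((M1 - M0) / SD) * sqrt(p * q)
rpb = ((72.53 - 42.01) / 17.02) * sqrt(0.34 * 0.66)
rpb = 0.8494

0.8494


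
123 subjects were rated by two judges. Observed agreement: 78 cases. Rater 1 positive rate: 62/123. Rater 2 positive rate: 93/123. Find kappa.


P_o = 78/123 = 0.634146
P_e = (62*93 + 61*30) / 15129 = 0.502082
kappa = (P_o - P_e) / (1 - P_e)
kappa = (0.634146 - 0.502082) / (1 - 0.502082)
kappa = 0.2652

0.2652


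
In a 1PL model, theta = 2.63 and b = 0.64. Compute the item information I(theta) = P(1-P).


P = 1/(1+exp(-(2.63-0.64))) = 0.8797
I = P*(1-P) = 0.8797 * 0.1203
I = 0.1058

0.1058


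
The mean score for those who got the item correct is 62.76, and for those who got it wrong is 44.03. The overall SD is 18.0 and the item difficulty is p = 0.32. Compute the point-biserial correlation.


q = 1 - p = 0.68
rpb = ((M1 - M0) / SD) * sqrt(p * q)
rpb = ((62.76 - 44.03) / 18.0) * sqrt(0.32 * 0.68)
rpb = 0.4854

0.4854


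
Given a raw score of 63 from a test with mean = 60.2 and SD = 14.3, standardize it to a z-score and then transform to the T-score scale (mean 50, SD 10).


z = (X - mean) / SD = (63 - 60.2) / 14.3
z = 2.8 / 14.3
z = 0.1958
T-score = T = 50 + 10z
Carry z at full precision (z = 2.8 / 14.3) into the conversion:
T-score = 50 + 10 * (2.8 / 14.3) = 50 + 28 / 14.3
T-score = 50 + 1.958
T-score = 51.958

51.958


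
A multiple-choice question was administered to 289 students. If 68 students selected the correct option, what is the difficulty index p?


Item difficulty p = number correct / total examinees
p = 68 / 289
p = 0.2353

0.2353


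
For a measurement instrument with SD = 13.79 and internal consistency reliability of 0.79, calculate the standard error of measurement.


SEM = SD * sqrt(1 - rxx)
SEM = 13.79 * sqrt(1 - 0.79)
SEM = 13.79 * sqrt(0.21) = 13.79 * 0.458258
SEM = 6.3194

6.3194


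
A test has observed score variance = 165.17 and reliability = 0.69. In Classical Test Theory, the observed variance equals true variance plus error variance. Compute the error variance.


var_true = rxx * var_obs = 0.69 * 165.17 = 113.9673
var_error = var_obs - var_true
var_error = 165.17 - 113.9673
var_error = 51.2027

51.2027


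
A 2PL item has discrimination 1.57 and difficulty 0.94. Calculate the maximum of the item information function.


For 2PL, max info at theta = b = 0.94
I_max = a^2 / 4 = 1.57^2 / 4
= 2.4649 / 4
I_max = 0.6162

0.6162


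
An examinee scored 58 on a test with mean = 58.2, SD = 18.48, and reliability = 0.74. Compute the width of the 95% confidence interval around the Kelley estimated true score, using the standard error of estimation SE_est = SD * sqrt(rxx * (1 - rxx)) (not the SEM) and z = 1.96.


True score estimate = 0.74*58 + 0.26*58.2 = 58.052
SE_est = SD * sqrt(rxx * (1 - rxx)) = 18.48 * sqrt(0.74 * 0.26) = 18.48 * sqrt(0.1924) = 8.105961
CI = T_est +/- z * SE_est, so width = 2 * z * SE_est = 2 * 1.96 * 8.105961
Width = 31.7754

31.7754


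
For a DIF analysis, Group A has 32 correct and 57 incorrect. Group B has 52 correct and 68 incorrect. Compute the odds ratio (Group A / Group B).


Odds_A = 32/57 = 0.5614
Odds_B = 52/68 = 0.7647
OR = Odds_A / Odds_B = 0.5614 / 0.7647
Exactly, OR = (32 * 68) / (57 * 52) = 2176 / 2964
OR = 0.7341

0.7341


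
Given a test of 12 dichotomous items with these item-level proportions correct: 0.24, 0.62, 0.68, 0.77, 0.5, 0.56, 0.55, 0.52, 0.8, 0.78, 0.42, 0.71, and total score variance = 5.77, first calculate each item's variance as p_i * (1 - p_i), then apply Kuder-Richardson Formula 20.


For each item, compute p_i * q_i:
  Item 1: 0.24 * 0.76 = 0.1824
  Item 2: 0.62 * 0.38 = 0.2356
  Item 3: 0.68 * 0.32 = 0.2176
  Item 4: 0.77 * 0.23 = 0.1771
  Item 5: 0.5 * 0.5 = 0.25
  Item 6: 0.56 * 0.44 = 0.2464
  Item 7: 0.55 * 0.45 = 0.2475
  Item 8: 0.52 * 0.48 = 0.2496
  Item 9: 0.8 * 0.2 = 0.16
  Item 10: 0.78 * 0.22 = 0.1716
  Item 11: 0.42 * 0.58 = 0.2436
  Item 12: 0.71 * 0.29 = 0.2059
Sum(p_i * q_i) = 0.1824 + 0.2356 + 0.2176 + 0.1771 + 0.25 + 0.2464 + 0.2475 + 0.2496 + 0.16 + 0.1716 + 0.2436 + 0.2059 = 2.5873
KR-20 = (k/(k-1)) * (1 - Sum(p_i*q_i) / Var_total)
= (12/11) * (1 - 2.5873/5.77)
= 1.0909 * 0.5516
KR-20 = 0.6017

0.6017


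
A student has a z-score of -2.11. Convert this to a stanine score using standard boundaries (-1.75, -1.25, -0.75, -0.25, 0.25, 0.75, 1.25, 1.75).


Stanine boundaries: [-1.75, -1.25, -0.75, -0.25, 0.25, 0.75, 1.25, 1.75]
z = -2.11
Check each boundary:
  z < -1.75
  z < -1.25
  z < -0.75
  z < -0.25
  z < 0.25
  z < 0.75
  z < 1.25
  z < 1.75
Highest qualifying boundary gives stanine = 1

1


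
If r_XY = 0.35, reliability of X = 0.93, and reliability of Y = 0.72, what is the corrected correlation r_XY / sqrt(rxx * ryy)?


r_corrected = rxy / sqrt(rxx * ryy)
= 0.35 / sqrt(0.93 * 0.72)
= 0.35 / sqrt(0.6696)
= 0.35 / 0.818291
r_corrected = 0.4277

0.4277


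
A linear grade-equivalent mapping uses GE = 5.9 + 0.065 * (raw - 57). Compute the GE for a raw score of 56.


raw - median = 56 - 57 = -1
slope * diff = 0.065 * -1 = -0.065
GE = 5.9 + -0.065
GE = 5.835

5.835


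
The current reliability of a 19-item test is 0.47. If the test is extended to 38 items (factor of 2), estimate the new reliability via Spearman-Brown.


r_new = (n * rxx) / (1 + (n-1) * rxx)
r_new = (2 * 0.47) / (1 + 1 * 0.47)
r_new = 0.94 / 1.47
r_new = 0.6395

0.6395


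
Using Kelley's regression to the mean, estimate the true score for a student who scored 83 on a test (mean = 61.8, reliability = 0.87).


T_est = rxx * X + (1 - rxx) * mean
T_est = 0.87 * 83 + 0.13 * 61.8
T_est = 72.21 + 8.034
T_est = 80.244

80.244


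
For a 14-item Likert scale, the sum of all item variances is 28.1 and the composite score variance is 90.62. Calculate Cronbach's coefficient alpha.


alpha = (k/(k-1)) * (1 - sum(si^2)/s_total^2)
= (14/13) * (1 - 28.1/90.62)
alpha = 0.743

0.743


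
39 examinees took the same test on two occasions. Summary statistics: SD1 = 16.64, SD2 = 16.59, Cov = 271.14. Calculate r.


r = cov(X,Y) / (SD_X * SD_Y)
r = 271.14 / (16.64 * 16.59)
r = 271.14 / 276.0576
r = 0.9822

0.9822
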